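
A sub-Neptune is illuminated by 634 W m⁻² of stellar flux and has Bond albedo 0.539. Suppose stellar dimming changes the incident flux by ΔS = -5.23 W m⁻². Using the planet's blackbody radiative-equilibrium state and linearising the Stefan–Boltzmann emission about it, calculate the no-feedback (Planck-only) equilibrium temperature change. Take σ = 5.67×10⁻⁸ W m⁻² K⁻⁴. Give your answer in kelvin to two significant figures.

-0.39 K

Unperturbed T_e = [634.0·(1−0.539)/(4σ)]^¼ = 189.5 K.
Only a fraction (1−α) is absorbed and it's spread over 4πR², so ΔF = (1−α)ΔS/4 = -0.6028 W m⁻².
Planck response: λ_P = 4σT_e³ = 4·5.67×10⁻⁸·(189.5)³ = 1.543 W m⁻²/K.
So ΔT₀ = -0.6028/1.543 = -0.391 K.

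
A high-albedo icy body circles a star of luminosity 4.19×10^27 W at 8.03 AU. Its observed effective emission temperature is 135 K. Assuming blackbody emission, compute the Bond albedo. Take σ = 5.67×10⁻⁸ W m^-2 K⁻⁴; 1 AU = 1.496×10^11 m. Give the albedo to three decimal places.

0.674

Orbital distance: d = 8.03 AU = 1.201×10^12 m.
Flux at the orbit: S = L/(4πd²) = 4.19×10^27/(4π·(1.20×10^12)²) = 231.1 W m^-2.
Rearranging the radiative balance, α = 1 − 4σT⁴/S.
σT⁴ = 18.83 W m^-2, so 4σT⁴ = 75.33 W m^-2.
Hence α = 1 − 75.33/231.1 = 0.6740.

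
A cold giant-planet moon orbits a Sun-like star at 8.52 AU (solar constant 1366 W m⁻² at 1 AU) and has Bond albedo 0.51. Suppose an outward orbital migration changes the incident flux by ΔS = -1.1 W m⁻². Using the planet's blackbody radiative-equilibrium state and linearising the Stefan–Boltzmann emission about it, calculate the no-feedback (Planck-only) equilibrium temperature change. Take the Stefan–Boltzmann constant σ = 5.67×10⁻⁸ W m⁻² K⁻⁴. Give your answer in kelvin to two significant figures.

-1.2 kelvin

Flux at the orbit: S = 1366/(8.52)² = 18.82 W m⁻².
Unperturbed T_e = [18.82·(1−0.51)/(4σ)]^¼ = 79.85 K.
ΔF = Δ[S(1−α)]/4 = (1−0.51)·-1.1/4 = -0.1348 W m⁻².
Linearising σT⁴ gives d(σT⁴)/dT = 4σT_e³ = 0.1155 W m⁻² per K.
So ΔT₀ = -0.1348/0.1155 = -1.17 K.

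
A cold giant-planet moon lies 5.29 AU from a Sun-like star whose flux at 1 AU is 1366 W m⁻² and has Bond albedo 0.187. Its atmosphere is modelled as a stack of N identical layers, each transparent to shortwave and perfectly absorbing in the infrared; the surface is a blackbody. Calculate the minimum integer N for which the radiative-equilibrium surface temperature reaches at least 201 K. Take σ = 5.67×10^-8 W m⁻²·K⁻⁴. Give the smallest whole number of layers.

9

Flux at the orbit: S = 1366/(5.29)² = 48.81 W m⁻².
The effective emission temperature is T_e = [S(1−α)/(4σ)]^¼ = 115.0 K.
Since T_s⁴ = (N+1)T_e⁴, we need N ≥ (T_s/T_e)⁴ − 1 = 8.328.
Rounding up, N = 9.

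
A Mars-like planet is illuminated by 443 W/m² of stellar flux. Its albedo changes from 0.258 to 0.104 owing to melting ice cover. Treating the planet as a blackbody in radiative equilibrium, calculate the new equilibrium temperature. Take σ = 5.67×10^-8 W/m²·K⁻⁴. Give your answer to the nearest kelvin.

205 kelvin

New equilibrium: T₂ = [(1−0.104)·443.0/(4σ)]^(1/4) = 204.5 K.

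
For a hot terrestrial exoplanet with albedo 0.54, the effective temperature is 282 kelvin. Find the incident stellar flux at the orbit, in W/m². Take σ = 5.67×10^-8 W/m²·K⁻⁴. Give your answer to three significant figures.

From S(1−α)/4 = σT⁴: S = 4σT⁴/(1−α).
The emitted flux is σT⁴ = 358.6 W/m².
So S = 4×358.6/(1−0.54) = 3118 W/m².

3120 W/m²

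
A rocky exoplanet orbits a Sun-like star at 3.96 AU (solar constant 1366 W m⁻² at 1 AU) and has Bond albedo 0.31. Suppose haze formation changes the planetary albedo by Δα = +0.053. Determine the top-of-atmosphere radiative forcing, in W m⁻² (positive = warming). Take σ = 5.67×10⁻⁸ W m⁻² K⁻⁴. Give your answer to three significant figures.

-1.15 W m⁻²

Irradiance scales as 1/d², so S = 1366 W m⁻² × (1/3.96)² = 87.11 W m⁻².
ΔF = −(S/4)Δα = −(87.11/4)×(+0.053) = -1.154 W m⁻².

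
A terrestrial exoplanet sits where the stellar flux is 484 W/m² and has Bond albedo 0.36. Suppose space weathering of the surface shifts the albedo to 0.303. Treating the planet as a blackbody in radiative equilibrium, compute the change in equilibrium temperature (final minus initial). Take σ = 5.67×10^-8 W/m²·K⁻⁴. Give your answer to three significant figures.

Before: T₁ = [484.0·0.64/(4σ)]^(1/4) = 192.2 K.
After:  T₂ = [484.0·0.697/(4σ)]^(1/4) = 196.4 K.
ΔT = T₂ − T₁ = 4.144 K.

4.14 K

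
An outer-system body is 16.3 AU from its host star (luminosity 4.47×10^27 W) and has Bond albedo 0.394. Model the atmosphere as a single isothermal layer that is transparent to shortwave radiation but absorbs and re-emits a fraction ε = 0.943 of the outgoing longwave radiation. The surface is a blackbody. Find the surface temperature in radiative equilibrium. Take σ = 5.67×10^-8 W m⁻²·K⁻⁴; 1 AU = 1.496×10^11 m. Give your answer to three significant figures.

132 K

d = 16.3 × 1.496×10^11 m = 2.438×10^12 m.
Flux at the orbit: S = L/(4πd²) = 4.47×10^27/(4π·(2.44×10^12)²) = 59.82 W m⁻².
The planet radiates to space at T_e = [S(1−α)/(4σ)]^(1/4) = 112.4 K.
For a single slab of emissivity ε, T_s⁴ = 2T_e⁴/(2−ε); thus T_s = 112.4·(1.892)^(1/4) = 131.9 K.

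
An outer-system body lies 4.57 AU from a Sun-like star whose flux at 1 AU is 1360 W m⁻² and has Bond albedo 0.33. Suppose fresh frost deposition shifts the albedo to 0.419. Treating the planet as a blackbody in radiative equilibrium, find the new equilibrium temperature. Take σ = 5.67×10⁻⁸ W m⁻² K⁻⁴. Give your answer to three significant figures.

By the inverse-square law, S = 1360/4.57² = 65.12 W m⁻².
New equilibrium: T₂ = [(1−0.419)·65.12/(4σ)]^(1/4) = 113.6 K.

114 kelvin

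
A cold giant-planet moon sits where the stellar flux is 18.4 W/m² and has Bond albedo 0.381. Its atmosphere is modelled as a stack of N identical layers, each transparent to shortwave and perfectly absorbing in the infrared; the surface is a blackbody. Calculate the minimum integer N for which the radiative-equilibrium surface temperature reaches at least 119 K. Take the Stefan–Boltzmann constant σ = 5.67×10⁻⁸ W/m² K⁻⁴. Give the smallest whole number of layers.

The effective emission temperature is T_e = [S(1−α)/(4σ)]^¼ = 84.18 K.
T_s = (N+1)^(1/4)·T_e ≥ 119 K requires N+1 ≥ (T_s/T_e)⁴ = (119/84.18)⁴ = 3.993.
So N ≥ 2.993; the smallest integer is N = 3.

3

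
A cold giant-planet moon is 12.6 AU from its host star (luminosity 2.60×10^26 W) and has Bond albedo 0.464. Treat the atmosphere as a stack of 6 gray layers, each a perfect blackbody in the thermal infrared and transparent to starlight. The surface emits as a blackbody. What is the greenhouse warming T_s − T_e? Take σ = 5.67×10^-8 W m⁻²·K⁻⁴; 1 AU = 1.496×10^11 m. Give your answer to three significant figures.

38.2 K

d = 12.6 × 1.496×10^11 m = 1.885×10^12 m.
Spreading L over a sphere of radius d: S = 2.60×10^26/(4π·1.88×10^12²) = 5.823 W m⁻².
The effective emission temperature is T_e = [S(1−α)/(4σ)]^¼ = 60.91 K.
T_s = (N+1)^(1/4)·T_e = 99.07 K.
Warming: T_s − T_e = 38.16 K.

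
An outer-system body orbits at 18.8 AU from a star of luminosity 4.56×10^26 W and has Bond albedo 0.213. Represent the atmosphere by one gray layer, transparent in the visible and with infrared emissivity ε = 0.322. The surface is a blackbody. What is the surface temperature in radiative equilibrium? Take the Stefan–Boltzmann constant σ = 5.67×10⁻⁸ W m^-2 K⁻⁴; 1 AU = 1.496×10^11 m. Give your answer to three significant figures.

d = 18.8 × 1.496×10^11 m = 2.812×10^12 m.
Flux at the orbit: S = L/(4πd²) = 4.56×10^26/(4π·(2.81×10^12)²) = 4.588 W m^-2.
Effective emission temperature (TOA balance): σT_e⁴ = S(1−α)/4 = 0.9026 W m^-2 → T_e = 63.17 K.
The surface balance (absorbed SW + ε·downward IR = σT_s⁴) with T_a⁴ = T_s⁴/2 reduces to T_s = T_e·[2/(2−ε)]^¼ = 66.00 K.

66.0 K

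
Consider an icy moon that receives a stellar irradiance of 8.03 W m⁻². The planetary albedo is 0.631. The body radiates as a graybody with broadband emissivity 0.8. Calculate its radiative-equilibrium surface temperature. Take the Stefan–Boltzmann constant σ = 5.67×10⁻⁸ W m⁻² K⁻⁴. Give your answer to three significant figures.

63.6 kelvin

Averaging over the sphere, the absorbed flux is S(1−α)/4 = 0.7408 W m⁻².
Radiative balance εσT⁴ = 0.7408 gives T = [0.7408/(0.8·σ)]^(1/4) = 63.57 K.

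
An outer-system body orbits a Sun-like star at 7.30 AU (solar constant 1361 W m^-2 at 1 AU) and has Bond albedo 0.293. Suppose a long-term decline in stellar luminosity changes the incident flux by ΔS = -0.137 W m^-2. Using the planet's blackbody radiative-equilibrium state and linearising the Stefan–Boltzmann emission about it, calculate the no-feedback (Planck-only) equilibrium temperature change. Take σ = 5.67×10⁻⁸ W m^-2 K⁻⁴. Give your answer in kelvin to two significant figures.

By the inverse-square law, S = 1361/7.30² = 25.54 W m^-2.
The baseline emission temperature is T_e = 94.46 K.
ΔF = Δ[S(1−α)]/4 = (1−0.293)·-0.137/4 = -0.02421 W m^-2.
The Planck feedback parameter is 4σT_e³ = 0.1912 W m^-2/K.
ΔT₀ = ΔF/λ_P = -0.02421/0.1912 = -0.127 K.

-0.13 K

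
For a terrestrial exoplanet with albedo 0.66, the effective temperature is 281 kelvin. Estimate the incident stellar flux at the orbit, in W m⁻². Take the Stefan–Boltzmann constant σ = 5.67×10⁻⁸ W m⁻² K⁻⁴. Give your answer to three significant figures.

4160 W m⁻²

From S(1−α)/4 = σT⁴: S = 4σT⁴/(1−α).
The emitted flux is σT⁴ = 353.5 W m⁻².
S = 4·353.5/0.34 = 4159 W m⁻².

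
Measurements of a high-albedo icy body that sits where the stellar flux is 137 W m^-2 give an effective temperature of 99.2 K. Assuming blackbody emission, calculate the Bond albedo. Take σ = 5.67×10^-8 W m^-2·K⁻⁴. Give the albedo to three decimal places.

Energy balance: S(1−α)/4 = σT⁴, so 1−α = 4σT⁴/S.
σT⁴ = 5.491 W m^-2, so 4σT⁴ = 21.96 W m^-2.
1−α = 21.96/137.0 = 0.1603, so α = 0.8397.

0.840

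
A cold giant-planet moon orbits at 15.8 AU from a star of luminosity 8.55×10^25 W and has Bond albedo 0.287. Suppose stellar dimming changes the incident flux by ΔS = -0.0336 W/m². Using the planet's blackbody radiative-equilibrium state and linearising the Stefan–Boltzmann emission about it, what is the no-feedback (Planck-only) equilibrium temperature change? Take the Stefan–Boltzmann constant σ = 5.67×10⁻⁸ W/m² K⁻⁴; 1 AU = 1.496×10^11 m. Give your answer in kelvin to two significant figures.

-0.31 kelvin

d = 15.8 × 1.496×10^11 m = 2.364×10^12 m.
S = L/(4πd²) = 1.218 W/m².
The baseline emission temperature is T_e = 44.23 K.
ΔF = Δ[S(1−α)]/4 = (1−0.287)·-0.0336/4 = -0.005989 W/m².
Linearising σT⁴ gives d(σT⁴)/dT = 4σT_e³ = 0.01963 W/m² per K.
Hence the no-feedback warming is ΔF/(4σT_e³) = -0.305 K.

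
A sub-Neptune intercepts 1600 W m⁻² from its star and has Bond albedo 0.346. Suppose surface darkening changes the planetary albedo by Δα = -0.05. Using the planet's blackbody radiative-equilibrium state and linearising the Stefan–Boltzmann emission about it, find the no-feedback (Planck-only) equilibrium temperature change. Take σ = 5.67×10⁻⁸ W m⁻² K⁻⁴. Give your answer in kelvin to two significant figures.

The baseline emission temperature is T_e = 260.6 K.
TOA radiative forcing: ΔF = −S·Δα/4 = −1600·(-0.05)/4 = 20.00 W m⁻².
The Planck feedback parameter is 4σT_e³ = 4.015 W m⁻²/K.
ΔT₀ = ΔF/λ_P = 20.00/4.015 = 4.98 K.

5.0 K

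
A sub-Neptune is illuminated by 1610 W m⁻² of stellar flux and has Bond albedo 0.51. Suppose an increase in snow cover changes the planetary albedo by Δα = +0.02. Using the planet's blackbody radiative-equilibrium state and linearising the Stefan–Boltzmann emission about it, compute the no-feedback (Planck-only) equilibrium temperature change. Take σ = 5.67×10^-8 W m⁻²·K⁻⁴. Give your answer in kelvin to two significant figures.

-2.5 kelvin

The baseline emission temperature is T_e = 242.9 K.
ΔF = −(S/4)Δα = −(1610/4)×(+0.02) = -8.050 W m⁻².
Planck response: λ_P = 4σT_e³ = 4·5.67×10⁻⁸·(242.9)³ = 3.248 W m⁻²/K.
Hence the no-feedback warming is ΔF/(4σT_e³) = -2.48 K.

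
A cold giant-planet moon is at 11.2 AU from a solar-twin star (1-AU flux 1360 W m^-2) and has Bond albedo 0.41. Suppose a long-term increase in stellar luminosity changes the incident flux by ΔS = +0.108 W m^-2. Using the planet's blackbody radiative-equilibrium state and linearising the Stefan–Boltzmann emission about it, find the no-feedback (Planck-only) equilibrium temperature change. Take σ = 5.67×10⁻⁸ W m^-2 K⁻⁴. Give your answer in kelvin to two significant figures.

By the inverse-square law, S = 1360/11.2² = 10.84 W m^-2.
Unperturbed T_e = [10.84·(1−0.41)/(4σ)]^¼ = 72.87 K.
ΔF = Δ[S(1−α)]/4 = (1−0.41)·+0.108/4 = 0.01593 W m^-2.
Planck response: λ_P = 4σT_e³ = 4·5.67×10⁻⁸·(72.87)³ = 0.08778 W m^-2/K.
ΔT₀ = ΔF/λ_P = 0.01593/0.08778 = 0.181 K.

0.18 K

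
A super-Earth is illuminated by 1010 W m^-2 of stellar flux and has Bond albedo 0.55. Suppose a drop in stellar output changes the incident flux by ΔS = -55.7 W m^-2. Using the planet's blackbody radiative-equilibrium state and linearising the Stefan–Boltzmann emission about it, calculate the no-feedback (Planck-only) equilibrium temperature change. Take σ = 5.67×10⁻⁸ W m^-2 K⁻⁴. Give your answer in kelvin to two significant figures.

Unperturbed T_e = [1010·(1−0.55)/(4σ)]^¼ = 211.6 K.
ΔF = Δ[S(1−α)]/4 = (1−0.55)·-55.7/4 = -6.266 W m^-2.
The Planck feedback parameter is 4σT_e³ = 2.148 W m^-2/K.
Hence the no-feedback warming is ΔF/(4σT_e³) = -2.92 K.

-2.9 K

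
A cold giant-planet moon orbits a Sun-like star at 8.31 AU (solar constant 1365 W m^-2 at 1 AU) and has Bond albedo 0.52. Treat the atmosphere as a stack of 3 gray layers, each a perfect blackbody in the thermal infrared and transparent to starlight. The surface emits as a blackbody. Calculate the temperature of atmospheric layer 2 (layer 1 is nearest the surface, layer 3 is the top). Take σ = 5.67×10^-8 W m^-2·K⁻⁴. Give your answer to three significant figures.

95.6 K

Irradiance scales as 1/d², so S = 1365 W m^-2 × (1/8.31)² = 19.77 W m^-2.
Top-of-atmosphere balance: σT_e⁴ = S(1−α)/4 = 2.372 W m^-2 → T_e = 80.42 K.
The net upward flux σT_e⁴ is constant between every pair of levels, so T_k⁴ = (N+1−k)T_e⁴.
T_2 = (2)^(1/4)·80.42 = 95.64 K.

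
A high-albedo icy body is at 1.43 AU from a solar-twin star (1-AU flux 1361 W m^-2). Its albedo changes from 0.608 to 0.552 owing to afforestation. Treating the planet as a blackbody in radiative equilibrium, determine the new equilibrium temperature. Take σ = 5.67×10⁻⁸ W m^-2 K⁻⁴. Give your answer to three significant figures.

190 K

Irradiance scales as 1/d², so S = 1361 W m^-2 × (1/1.43)² = 665.6 W m^-2.
T₂ = [S(1−α₂)/(4σ)]^(1/4) = [665.6·0.448/(4σ)]^(1/4) = 190.4 K.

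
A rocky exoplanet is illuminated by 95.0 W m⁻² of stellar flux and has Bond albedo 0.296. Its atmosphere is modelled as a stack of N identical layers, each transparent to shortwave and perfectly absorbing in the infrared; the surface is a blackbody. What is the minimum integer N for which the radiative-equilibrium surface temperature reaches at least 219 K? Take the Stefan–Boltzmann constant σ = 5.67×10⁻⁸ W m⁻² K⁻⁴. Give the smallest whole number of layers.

7

The effective emission temperature is T_e = [S(1−α)/(4σ)]^¼ = 131.0 K.
Need (N+1)T_e⁴ ≥ T_s⁴, i.e. N+1 ≥ (219/131.0)⁴ = 7.801.
So N ≥ 6.801; the smallest integer is N = 7.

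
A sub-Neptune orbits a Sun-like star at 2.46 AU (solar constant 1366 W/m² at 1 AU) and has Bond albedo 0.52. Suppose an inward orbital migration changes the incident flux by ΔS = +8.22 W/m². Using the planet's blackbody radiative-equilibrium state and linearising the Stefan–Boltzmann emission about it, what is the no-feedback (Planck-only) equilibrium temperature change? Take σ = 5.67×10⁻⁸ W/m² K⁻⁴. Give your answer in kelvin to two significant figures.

1.3 K

Flux at the orbit: S = 1366/(2.46)² = 225.7 W/m².
Reference equilibrium: T_e = [S(1−α)/(4σ)]^(1/4) = 147.8 K.
TOA radiative forcing: ΔF = (1−α)ΔS/4 = 0.48·(+8.22)/4 = 0.9864 W/m².
Linearising σT⁴ gives d(σT⁴)/dT = 4σT_e³ = 0.7329 W/m² per K.
So ΔT₀ = 0.9864/0.7329 = 1.35 K.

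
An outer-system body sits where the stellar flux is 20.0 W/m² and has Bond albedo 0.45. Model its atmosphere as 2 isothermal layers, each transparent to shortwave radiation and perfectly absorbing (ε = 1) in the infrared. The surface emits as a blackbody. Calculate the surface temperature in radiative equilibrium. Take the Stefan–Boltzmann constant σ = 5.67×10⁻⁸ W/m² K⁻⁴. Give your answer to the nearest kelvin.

OLR = S(1−α)/4 = 2.750 W/m²; the top layer radiates at T_e = 83.45 K.
For an N-layer opaque stack, T_s⁴ = (N+1)T_e⁴, hence T_s = (3)^(1/4)×83.45 K = 109.8 K.

110 K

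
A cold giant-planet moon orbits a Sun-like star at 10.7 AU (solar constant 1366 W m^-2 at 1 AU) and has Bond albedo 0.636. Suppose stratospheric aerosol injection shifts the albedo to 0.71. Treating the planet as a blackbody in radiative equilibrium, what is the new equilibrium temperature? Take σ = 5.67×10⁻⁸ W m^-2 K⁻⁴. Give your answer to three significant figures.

Flux at the orbit: S = 1366/(10.7)² = 11.93 W m^-2.
T₂ = [S(1−α₂)/(4σ)]^(1/4) = [11.93·0.29/(4σ)]^(1/4) = 62.50 K.

62.5 K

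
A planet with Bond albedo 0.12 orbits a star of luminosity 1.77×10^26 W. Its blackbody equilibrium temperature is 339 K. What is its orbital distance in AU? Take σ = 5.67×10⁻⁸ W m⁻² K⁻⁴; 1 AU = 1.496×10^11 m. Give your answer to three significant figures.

0.430 AU

The flux needed for this T is 4σT⁴/(1−0.12) = 3404 W m⁻².
From L = 4πd²S, d = √(1.77×10^26/(4π·3404)) = 6.433×10^10 m = 0.4300 AU.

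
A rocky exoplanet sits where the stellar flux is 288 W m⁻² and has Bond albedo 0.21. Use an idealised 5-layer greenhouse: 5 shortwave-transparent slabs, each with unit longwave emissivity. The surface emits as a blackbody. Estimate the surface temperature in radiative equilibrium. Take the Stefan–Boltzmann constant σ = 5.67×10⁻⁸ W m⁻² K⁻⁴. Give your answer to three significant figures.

279 kelvin

The effective emission temperature is T_e = [S(1−α)/(4σ)]^¼ = 178.0 K.
With N = 5 opaque layers, T_s = (N+1)^(1/4)·T_e = 6^(1/4)·178.0 = 278.5 K.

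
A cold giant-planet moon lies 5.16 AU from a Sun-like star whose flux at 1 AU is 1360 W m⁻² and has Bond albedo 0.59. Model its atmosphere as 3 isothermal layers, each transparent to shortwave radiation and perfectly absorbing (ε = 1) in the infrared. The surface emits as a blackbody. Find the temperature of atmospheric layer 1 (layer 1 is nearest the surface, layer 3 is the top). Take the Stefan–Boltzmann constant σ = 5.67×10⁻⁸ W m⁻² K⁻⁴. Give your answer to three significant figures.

129 K

Irradiance scales as 1/d², so S = 1360 W m⁻² × (1/5.16)² = 51.08 W m⁻².
OLR = S(1−α)/4 = 5.236 W m⁻²; the top layer radiates at T_e = 98.03 K.
In the N-layer model, layer k (counted from the surface) has T_k = (N+1−k)^(1/4)·T_e.
T_1 = (3)^(1/4)·98.03 = 129.0 K.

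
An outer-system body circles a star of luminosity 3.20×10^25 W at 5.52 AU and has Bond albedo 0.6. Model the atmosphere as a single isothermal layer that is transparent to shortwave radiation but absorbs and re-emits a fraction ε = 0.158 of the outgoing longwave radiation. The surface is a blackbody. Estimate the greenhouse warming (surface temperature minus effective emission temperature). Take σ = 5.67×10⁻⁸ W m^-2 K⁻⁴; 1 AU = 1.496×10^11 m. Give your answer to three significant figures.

1.05 kelvin

Orbital distance: d = 5.52 AU = 8.258×10^11 m.
S = L/(4πd²) = 3.734 W m^-2.
The planet radiates to space at T_e = [S(1−α)/(4σ)]^(1/4) = 50.66 K.
The surface balance (absorbed SW + ε·downward IR = σT_s⁴) with T_a⁴ = T_s⁴/2 reduces to T_s = T_e·[2/(2−ε)]^¼ = 51.71 K.
Greenhouse warming: T_s − T_e = 1.053 K.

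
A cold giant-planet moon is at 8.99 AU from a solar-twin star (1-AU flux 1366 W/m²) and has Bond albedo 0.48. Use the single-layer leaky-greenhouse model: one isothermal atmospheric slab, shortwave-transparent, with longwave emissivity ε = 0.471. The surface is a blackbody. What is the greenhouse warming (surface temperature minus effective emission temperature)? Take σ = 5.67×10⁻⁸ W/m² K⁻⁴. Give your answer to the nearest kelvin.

5 kelvin

Flux at the orbit: S = 1366/(8.99)² = 16.90 W/m².
At the top of the atmosphere, σT_e⁴ = S(1−α)/4 = 2.197 W/m², giving T_e = 78.90 K.
Surface balance with a leaky layer gives σT_s⁴ = σT_e⁴·2/(2−ε), so T_s = T_e·[2/(2−0.471)]^(1/4) = 84.38 K.
The atmosphere warms the surface by 5.479 K.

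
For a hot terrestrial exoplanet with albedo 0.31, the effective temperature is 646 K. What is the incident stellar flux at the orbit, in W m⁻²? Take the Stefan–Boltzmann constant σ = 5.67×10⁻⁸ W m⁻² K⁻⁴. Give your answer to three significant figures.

Invert the energy balance for S: S = 4σT⁴/(1−α).
The emitted flux is σT⁴ = 9874 W m⁻².
So S = 4×9874/(1−0.31) = 57240 W m⁻².

57200 W m⁻²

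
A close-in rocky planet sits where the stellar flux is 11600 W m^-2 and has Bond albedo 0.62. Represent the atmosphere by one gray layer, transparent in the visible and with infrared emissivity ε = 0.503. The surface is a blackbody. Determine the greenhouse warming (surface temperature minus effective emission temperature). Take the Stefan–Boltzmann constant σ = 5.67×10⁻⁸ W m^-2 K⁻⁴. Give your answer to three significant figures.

At the top of the atmosphere, σT_e⁴ = S(1−α)/4 = 1102 W m^-2, giving T_e = 373.4 K.
Surface balance with a leaky layer gives σT_s⁴ = σT_e⁴·2/(2−ε), so T_s = T_e·[2/(2−0.503)]^(1/4) = 401.4 K.
T_s − T_e = 401.4 − 373.4 = 28.04 K.

28.0 K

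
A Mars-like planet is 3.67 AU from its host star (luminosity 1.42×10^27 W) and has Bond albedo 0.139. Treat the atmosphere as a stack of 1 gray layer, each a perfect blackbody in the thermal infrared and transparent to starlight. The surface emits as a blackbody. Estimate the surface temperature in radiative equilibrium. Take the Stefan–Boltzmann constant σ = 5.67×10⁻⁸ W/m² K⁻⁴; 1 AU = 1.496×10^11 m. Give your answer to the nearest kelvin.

231 kelvin

Orbital distance: d = 3.67 AU = 5.490×10^11 m.
Flux at the orbit: S = L/(4πd²) = 1.42×10^27/(4π·(5.49×10^11)²) = 374.9 W/m².
The effective emission temperature is T_e = [S(1−α)/(4σ)]^¼ = 194.2 K.
For an N-layer opaque stack, T_s⁴ = (N+1)T_e⁴, hence T_s = (2)^(1/4)×194.2 K = 231.0 K.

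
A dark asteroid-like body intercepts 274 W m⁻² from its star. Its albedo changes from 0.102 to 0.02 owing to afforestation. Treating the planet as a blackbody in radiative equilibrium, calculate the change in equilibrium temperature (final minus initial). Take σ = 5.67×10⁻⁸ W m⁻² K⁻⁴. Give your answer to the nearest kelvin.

4 K

Before: T₁ = [274.0·0.898/(4σ)]^(1/4) = 181.5 K.
With α = 0.02, T₂ = 185.5 K.
Change: 185.5 − 181.5 = 4.008 K.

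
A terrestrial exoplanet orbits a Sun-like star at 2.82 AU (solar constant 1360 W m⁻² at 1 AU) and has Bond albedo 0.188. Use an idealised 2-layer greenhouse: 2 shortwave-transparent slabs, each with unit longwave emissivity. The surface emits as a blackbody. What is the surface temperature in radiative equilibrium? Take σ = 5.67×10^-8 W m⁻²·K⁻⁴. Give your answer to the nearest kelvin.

Flux at the orbit: S = 1360/(2.82)² = 171.0 W m⁻².
The effective emission temperature is T_e = [S(1−α)/(4σ)]^¼ = 157.3 K.
For an N-layer opaque stack, T_s⁴ = (N+1)T_e⁴, hence T_s = (3)^(1/4)×157.3 K = 207.0 K.

207 K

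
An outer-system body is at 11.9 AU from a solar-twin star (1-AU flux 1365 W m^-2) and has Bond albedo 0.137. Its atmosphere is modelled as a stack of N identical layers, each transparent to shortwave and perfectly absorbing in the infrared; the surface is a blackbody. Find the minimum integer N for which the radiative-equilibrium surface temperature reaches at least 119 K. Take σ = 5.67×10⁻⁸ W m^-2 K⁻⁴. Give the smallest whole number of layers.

5

By the inverse-square law, S = 1365/11.9² = 9.639 W m^-2.
The effective emission temperature is T_e = [S(1−α)/(4σ)]^¼ = 77.82 K.
T_s = (N+1)^(1/4)·T_e ≥ 119 K requires N+1 ≥ (T_s/T_e)⁴ = (119/77.82)⁴ = 5.467.
So N ≥ 4.467; the smallest integer is N = 5.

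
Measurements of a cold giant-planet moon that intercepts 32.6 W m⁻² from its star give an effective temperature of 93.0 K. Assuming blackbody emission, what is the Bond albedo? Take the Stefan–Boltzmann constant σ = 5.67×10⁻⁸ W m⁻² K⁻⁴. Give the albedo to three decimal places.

0.480

From σT⁴ = S(1−α)/4 we invert for α: 1−α = 4σT⁴/S.
σT⁴ = 4.241 W m⁻², so 4σT⁴ = 16.97 W m⁻².
Hence α = 1 − 16.97/32.60 = 0.4796.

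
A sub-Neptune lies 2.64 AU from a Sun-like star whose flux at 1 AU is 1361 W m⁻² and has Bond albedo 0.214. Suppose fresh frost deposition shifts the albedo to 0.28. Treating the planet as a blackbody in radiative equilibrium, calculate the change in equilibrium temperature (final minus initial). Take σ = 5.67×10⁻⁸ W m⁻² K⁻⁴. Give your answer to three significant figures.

-3.50 K

By the inverse-square law, S = 1361/2.64² = 195.3 W m⁻².
Before: T₁ = [195.3·0.786/(4σ)]^(1/4) = 161.3 K.
Final:   T₂ = [S(1−0.28)/(4σ)]^(1/4) = 157.8 K.
Change: 157.8 − 161.3 = -3.498 K.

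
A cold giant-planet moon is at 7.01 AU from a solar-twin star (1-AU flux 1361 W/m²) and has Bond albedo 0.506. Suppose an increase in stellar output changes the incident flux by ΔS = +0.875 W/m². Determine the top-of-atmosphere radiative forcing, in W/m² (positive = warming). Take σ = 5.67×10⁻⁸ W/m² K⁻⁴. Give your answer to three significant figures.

Irradiance scales as 1/d², so S = 1361 W/m² × (1/7.01)² = 27.70 W/m².
TOA radiative forcing: ΔF = (1−α)ΔS/4 = 0.494·(+0.875)/4 = 0.1081 W/m².

0.108 W/m²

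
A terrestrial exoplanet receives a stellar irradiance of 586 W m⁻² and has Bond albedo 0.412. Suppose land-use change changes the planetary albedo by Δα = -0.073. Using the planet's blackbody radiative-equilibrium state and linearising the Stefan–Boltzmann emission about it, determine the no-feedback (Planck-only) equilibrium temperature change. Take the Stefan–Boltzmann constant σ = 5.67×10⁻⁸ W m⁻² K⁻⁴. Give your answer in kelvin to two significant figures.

Unperturbed T_e = [586.0·(1−0.412)/(4σ)]^¼ = 197.4 K.
The change in absorbed flux is Δ[S(1−α)/4] = −SΔα/4 = 10.69 W m⁻².
Linearising σT⁴ gives d(σT⁴)/dT = 4σT_e³ = 1.745 W m⁻² per K.
Hence the no-feedback warming is ΔF/(4σT_e³) = 6.13 K.

6.1 K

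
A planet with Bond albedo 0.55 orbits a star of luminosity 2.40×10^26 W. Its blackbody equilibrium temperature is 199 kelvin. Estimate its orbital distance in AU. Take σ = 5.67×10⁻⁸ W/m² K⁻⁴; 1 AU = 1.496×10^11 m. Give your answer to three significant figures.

1.04 AU

Required flux: S = 4σT⁴/(1−α) = 790.4 W/m².
Then d = [L/(4πS)]^(1/2) = 1.554×10^11 m, i.e. 1.039 AU.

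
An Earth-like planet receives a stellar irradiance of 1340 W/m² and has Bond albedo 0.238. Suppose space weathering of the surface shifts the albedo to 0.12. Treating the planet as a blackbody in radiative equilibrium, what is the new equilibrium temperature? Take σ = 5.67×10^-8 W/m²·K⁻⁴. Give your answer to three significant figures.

With the new albedo, S(1−α₂)/4 = 294.8 W/m², so T₂ = 268.5 K.

269 kelvin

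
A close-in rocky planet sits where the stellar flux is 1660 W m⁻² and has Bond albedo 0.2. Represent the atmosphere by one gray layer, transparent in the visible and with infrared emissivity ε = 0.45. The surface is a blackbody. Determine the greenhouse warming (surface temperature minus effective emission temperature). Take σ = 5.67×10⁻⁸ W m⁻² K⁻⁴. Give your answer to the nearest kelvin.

18 kelvin

The planet radiates to space at T_e = [S(1−α)/(4σ)]^(1/4) = 276.6 K.
Surface balance with a leaky layer gives σT_s⁴ = σT_e⁴·2/(2−ε), so T_s = T_e·[2/(2−0.45)]^(1/4) = 294.8 K.
T_s − T_e = 294.8 − 276.6 = 18.20 K.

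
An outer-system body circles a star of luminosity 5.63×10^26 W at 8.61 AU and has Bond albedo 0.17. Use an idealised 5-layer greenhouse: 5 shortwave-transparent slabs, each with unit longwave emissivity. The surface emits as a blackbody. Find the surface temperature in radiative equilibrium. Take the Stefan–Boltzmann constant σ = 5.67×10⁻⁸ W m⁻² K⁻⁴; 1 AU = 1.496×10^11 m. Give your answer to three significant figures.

d = 8.61 × 1.496×10^11 m = 1.288×10^12 m.
S = L/(4πd²) = 27.00 W m⁻².
The effective emission temperature is T_e = [S(1−α)/(4σ)]^¼ = 99.70 K.
Layer-by-layer balance gives σT_s⁴ = (N+1)σT_e⁴, so T_s = 6^¼·99.70 = 156.0 K.

156 K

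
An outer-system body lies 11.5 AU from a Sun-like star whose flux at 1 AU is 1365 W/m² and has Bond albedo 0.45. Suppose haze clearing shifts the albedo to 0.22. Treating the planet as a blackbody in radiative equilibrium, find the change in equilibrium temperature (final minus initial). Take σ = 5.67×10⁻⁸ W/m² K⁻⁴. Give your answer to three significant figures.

6.46 K

By the inverse-square law, S = 1365/11.5² = 10.32 W/m².
Initial: T₁ = [S(1−0.45)/(4σ)]^(1/4) = 70.73 K.
After:  T₂ = [10.32·0.78/(4σ)]^(1/4) = 77.19 K.
ΔT = T₂ − T₁ = 6.456 K.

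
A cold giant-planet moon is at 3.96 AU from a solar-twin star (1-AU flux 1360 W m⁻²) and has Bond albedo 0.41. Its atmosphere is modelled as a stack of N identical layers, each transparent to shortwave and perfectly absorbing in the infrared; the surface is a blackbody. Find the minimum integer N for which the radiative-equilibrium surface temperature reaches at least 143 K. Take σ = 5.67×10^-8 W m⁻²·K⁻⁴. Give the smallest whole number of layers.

1

Flux at the orbit: S = 1360/(3.96)² = 86.73 W m⁻².
OLR = S(1−α)/4 = 12.79 W m⁻²; the top layer radiates at T_e = 122.6 K.
Need (N+1)T_e⁴ ≥ T_s⁴, i.e. N+1 ≥ (143/122.6)⁴ = 1.853.
The minimum whole number is N = 1.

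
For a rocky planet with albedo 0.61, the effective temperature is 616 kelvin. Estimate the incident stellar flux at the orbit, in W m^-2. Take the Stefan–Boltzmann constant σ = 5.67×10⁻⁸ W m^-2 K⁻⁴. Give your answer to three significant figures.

83700 W m^-2

Invert the energy balance for S: S = 4σT⁴/(1−α).
σT⁴ = 5.67×10⁻⁸·(616)⁴ = 8164 W m^-2.
So S = 4×8164/(1−0.61) = 83730 W m^-2.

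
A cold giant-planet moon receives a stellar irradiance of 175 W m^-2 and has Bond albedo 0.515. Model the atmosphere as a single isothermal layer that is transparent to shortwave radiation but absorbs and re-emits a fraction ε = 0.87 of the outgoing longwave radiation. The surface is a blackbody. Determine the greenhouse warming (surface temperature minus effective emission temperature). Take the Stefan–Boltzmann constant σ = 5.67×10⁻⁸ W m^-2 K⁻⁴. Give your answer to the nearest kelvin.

The planet radiates to space at T_e = [S(1−α)/(4σ)]^(1/4) = 139.1 K.
For a single slab of emissivity ε, T_s⁴ = 2T_e⁴/(2−ε); thus T_s = 139.1·(1.77)^(1/4) = 160.4 K.
The atmosphere warms the surface by 21.34 K.

21 K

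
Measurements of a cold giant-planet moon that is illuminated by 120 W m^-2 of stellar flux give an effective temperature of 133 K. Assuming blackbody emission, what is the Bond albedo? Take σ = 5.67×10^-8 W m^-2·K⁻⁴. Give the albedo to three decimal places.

Energy balance: S(1−α)/4 = σT⁴, so 1−α = 4σT⁴/S.
σT⁴ = 17.74 W m^-2, so 4σT⁴ = 70.97 W m^-2.
1−α = 70.97/120.0 = 0.5914, so α = 0.4086.

0.409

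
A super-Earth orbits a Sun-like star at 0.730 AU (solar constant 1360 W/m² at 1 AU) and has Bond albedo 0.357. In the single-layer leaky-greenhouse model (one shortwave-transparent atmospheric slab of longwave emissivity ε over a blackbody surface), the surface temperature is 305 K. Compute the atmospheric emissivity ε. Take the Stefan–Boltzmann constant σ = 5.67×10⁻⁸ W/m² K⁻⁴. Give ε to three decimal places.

0.328

Irradiance scales as 1/d², so S = 1360 W/m² × (1/0.730)² = 2552 W/m².
TOA balance gives T_e = 291.7 K.
T_s⁴ = T_e⁴·2/(2−ε) → ε = 2 − 2(T_e/T_s)⁴ = 2 − 2·(291.7/305)⁴ = 0.3278.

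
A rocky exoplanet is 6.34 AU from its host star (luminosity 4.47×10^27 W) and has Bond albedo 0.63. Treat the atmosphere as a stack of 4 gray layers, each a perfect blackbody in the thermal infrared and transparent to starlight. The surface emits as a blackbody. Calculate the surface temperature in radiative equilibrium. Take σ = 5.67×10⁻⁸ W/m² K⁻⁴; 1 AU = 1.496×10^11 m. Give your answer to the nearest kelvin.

238 K

d = 6.34 × 1.496×10^11 m = 9.485×10^11 m.
Spreading L over a sphere of radius d: S = 4.47×10^27/(4π·9.48×10^11²) = 395.4 W/m².
Top-of-atmosphere balance: σT_e⁴ = S(1−α)/4 = 36.58 W/m² → T_e = 159.4 K.
For an N-layer opaque stack, T_s⁴ = (N+1)T_e⁴, hence T_s = (5)^(1/4)×159.4 K = 238.3 K.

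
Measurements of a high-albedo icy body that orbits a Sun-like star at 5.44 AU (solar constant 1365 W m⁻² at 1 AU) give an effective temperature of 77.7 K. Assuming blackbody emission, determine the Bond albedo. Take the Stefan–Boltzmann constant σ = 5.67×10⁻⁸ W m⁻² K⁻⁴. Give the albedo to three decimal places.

0.821

By the inverse-square law, S = 1365/5.44² = 46.12 W m⁻².
Energy balance: S(1−α)/4 = σT⁴, so 1−α = 4σT⁴/S.
σT⁴ = 2.067 W m⁻², so 4σT⁴ = 8.267 W m⁻².
Hence α = 1 − 8.267/46.12 = 0.8208.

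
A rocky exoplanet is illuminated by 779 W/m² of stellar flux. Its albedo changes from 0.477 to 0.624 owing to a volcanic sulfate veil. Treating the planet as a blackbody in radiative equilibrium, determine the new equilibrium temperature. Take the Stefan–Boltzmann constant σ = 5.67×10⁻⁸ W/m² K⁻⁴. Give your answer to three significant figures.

190 K

With the new albedo, S(1−α₂)/4 = 73.23 W/m², so T₂ = 189.6 K.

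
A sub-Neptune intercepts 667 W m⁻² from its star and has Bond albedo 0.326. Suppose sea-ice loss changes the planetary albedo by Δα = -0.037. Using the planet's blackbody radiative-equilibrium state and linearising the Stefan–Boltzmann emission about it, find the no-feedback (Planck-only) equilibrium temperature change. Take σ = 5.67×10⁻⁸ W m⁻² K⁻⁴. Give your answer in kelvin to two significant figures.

Reference equilibrium: T_e = [S(1−α)/(4σ)]^(1/4) = 211.0 K.
The change in absorbed flux is Δ[S(1−α)/4] = −SΔα/4 = 6.170 W m⁻².
The Planck feedback parameter is 4σT_e³ = 2.131 W m⁻²/K.
Hence the no-feedback warming is ΔF/(4σT_e³) = 2.90 K.

2.9 K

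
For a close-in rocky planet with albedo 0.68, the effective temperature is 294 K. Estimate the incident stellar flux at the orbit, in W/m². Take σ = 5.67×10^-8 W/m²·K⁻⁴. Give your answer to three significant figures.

5300 W/m²

From S(1−α)/4 = σT⁴: S = 4σT⁴/(1−α).
σT⁴ = 5.67×10⁻⁸·(294)⁴ = 423.6 W/m².
S = 4·423.6/0.32 = 5295 W/m².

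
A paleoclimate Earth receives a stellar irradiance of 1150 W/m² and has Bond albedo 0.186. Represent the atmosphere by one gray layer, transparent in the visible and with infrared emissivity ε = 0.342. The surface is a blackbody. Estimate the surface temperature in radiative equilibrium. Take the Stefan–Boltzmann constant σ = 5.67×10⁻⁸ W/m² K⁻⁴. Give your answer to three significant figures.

Effective emission temperature (TOA balance): σT_e⁴ = S(1−α)/4 = 234.0 W/m² → T_e = 253.5 K.
The surface balance (absorbed SW + ε·downward IR = σT_s⁴) with T_a⁴ = T_s⁴/2 reduces to T_s = T_e·[2/(2−ε)]^¼ = 265.6 K.

266 K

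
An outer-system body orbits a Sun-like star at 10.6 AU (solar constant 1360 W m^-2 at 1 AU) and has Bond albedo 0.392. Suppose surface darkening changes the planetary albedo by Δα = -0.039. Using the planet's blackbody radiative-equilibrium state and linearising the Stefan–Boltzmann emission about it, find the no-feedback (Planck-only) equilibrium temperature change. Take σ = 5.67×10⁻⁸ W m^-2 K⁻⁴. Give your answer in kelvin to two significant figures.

By the inverse-square law, S = 1360/10.6² = 12.10 W m^-2.
Unperturbed T_e = [12.10·(1−0.392)/(4σ)]^¼ = 75.47 K.
TOA radiative forcing: ΔF = −S·Δα/4 = −12.10·(-0.039)/4 = 0.1180 W m^-2.
Linearising σT⁴ gives d(σT⁴)/dT = 4σT_e³ = 0.09751 W m^-2 per K.
So ΔT₀ = 0.1180/0.09751 = 1.21 K.

1.2 K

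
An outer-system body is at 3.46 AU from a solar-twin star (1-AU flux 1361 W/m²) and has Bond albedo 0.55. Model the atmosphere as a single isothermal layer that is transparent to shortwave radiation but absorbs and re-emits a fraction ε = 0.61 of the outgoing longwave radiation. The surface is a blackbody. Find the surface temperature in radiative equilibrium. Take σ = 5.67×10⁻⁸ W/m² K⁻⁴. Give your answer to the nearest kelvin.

By the inverse-square law, S = 1361/3.46² = 113.7 W/m².
Effective emission temperature (TOA balance): σT_e⁴ = S(1−α)/4 = 12.79 W/m² → T_e = 122.6 K.
For a single slab of emissivity ε, T_s⁴ = 2T_e⁴/(2−ε); thus T_s = 122.6·(1.439)^(1/4) = 134.2 K.

134 K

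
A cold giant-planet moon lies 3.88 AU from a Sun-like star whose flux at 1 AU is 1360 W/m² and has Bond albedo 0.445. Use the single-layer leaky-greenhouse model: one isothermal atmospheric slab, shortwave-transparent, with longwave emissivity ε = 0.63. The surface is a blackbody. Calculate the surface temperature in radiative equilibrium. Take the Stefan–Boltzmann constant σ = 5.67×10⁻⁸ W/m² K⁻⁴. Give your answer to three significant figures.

By the inverse-square law, S = 1360/3.88² = 90.34 W/m².
Effective emission temperature (TOA balance): σT_e⁴ = S(1−α)/4 = 12.53 W/m² → T_e = 121.9 K.
For a single slab of emissivity ε, T_s⁴ = 2T_e⁴/(2−ε); thus T_s = 121.9·(1.46)^(1/4) = 134.0 K.

134 K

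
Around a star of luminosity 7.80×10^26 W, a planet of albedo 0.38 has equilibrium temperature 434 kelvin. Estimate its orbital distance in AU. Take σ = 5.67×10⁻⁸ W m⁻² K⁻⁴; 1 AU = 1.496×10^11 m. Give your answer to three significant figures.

The flux needed for this T is 4σT⁴/(1−0.38) = 12980 W m⁻².
S = L/(4πd²) → d = √(L/4πS) = √(7.80×10^26/(4π·12980)) = 6.916×10^10 m = 0.4623 AU.

0.462 AU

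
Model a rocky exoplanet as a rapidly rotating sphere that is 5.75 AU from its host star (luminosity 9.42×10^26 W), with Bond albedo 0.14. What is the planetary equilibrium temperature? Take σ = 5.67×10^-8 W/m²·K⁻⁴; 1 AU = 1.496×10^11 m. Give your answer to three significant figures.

140 K

d = 5.75 × 1.496×10^11 m = 8.602×10^11 m.
Spreading L over a sphere of radius d: S = 9.42×10^26/(4π·8.60×10^11²) = 101.3 W/m².
The planet absorbs (1−α)S over its disc πR² and re-emits over 4πR², so the mean absorbed flux is (1−0.14)·101.3/4 = 21.78 W/m².
In equilibrium σT⁴ equals this, so T = 140.0 K.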